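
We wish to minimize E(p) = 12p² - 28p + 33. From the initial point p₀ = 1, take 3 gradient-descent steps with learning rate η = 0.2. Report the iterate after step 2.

E′(p) = 24p - 28
Step 1: E′(1) = -4; p₁ = 1 − 0.2·(-4) = 1.8
Step 2: E′(1.8) = 15.2; p₂ = 1.8 − 0.2·15.2 = -1.24

-1.24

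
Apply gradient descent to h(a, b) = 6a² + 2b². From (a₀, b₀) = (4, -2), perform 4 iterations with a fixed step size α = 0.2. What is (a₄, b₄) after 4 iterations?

(15.3664, -0.0032)

∇h = (12a, 4b)
(a₁, b₁) = (4, -2) − 0.2·(48, -8) = (-5.6, -0.4)
(a₂, b₂) = (-5.6, -0.4) − 0.2·(-67.2, -1.6) = (7.84, -0.08)
(a₃, b₃) = (7.84, -0.08) − 0.2·(94.08, -0.32) = (-10.976, -0.016)
(a₄, b₄) = (-10.976, -0.016) − 0.2·(-131.712, -0.064) = (15.3664, -0.0032)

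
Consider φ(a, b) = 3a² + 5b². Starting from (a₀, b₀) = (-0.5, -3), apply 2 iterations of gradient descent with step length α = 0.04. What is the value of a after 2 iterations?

-0.2888

∇φ = (6a, 10b)
(a₁, b₁) = (-0.5, -3) − 0.04·(-3, -30) = (-0.38, -1.8)
(a₂, b₂) = (-0.38, -1.8) − 0.04·(-2.28, -18) = (-0.2888, -1.08)
a = -0.2888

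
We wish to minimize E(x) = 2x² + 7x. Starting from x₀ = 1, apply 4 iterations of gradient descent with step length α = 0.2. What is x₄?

E′(x) = 4x + 7
x₁ = 1 − 0.2·11 = -1.2
x₂ = -1.2 − 0.2·2.2 = -1.64
x₃ = -1.64 − 0.2·0.44 = -1.728
x₄ = -1.728 − 0.2·0.088 = -1.7456

-1.7456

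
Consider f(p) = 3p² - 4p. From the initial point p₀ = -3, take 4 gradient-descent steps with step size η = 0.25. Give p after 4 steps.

0.4375

f′(p) = 6p - 4
p₁ = -3 − 0.25·(-22) = 2.5
p₂ = 2.5 − 0.25·11 = -0.25
p₃ = -0.25 − 0.25·(-5.5) = 1.125
p₄ = 1.125 − 0.25·2.75 = 0.4375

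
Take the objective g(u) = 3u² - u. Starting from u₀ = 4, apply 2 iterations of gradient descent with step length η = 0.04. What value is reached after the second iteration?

g′(u) = 6u - 1
u₁ = 4 − 0.04·23 = 3.08
u₂ = 3.08 − 0.04·17.48 = 2.3808

2.3808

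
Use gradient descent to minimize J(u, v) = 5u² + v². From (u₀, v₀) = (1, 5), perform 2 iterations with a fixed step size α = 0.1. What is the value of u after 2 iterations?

∇J = (10u, 2v)
Step 1: at (1, 5), ∇J = (10, 10) → (1, 5) − 0.1·(10, 10) = (0, 4)
Step 2: at (0, 4), ∇J = (0, 8) → (0, 4) − 0.1·(0, 8) = (0, 3.2)
u = 0

0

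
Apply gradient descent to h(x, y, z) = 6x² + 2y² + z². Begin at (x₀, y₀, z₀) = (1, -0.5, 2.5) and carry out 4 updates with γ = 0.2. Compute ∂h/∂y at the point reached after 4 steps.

-0.0032

∇h = (12x, 4y, 2z)
(x₁, y₁, z₁) = (1, -0.5, 2.5) − 0.2·(12, -2, 5) = (-1.4, -0.1, 1.5)
(x₂, y₂, z₂) = (-1.4, -0.1, 1.5) − 0.2·(-16.8, -0.4, 3) = (1.96, -0.02, 0.9)
(x₃, y₃, z₃) = (1.96, -0.02, 0.9) − 0.2·(23.52, -0.08, 1.8) = (-2.744, -0.004, 0.54)
(x₄, y₄, z₄) = (-2.744, -0.004, 0.54) − 0.2·(-32.928, -0.016, 1.08) = (3.8416, -0.0008, 0.324)
∂h/∂y at (3.8416, -0.0008, 0.324) = -0.0032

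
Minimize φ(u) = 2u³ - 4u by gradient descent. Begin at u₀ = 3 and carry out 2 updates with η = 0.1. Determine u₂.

-4

φ′(u) = 6u² - 4
Step 1: φ′(3) = 50; u₁ = 3 − 0.1·50 = -2
Step 2: φ′(-2) = 20; u₂ = -2 − 0.1·20 = -4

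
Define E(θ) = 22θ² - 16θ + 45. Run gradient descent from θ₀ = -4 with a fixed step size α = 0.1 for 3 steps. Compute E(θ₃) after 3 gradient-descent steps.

647174.704448

E′(θ) = 44θ - 16
Step 1: E′(-4) = -192; θ₁ = -4 − 0.1·(-192) = 15.2
Step 2: E′(15.2) = 652.8; θ₂ = 15.2 − 0.1·652.8 = -50.08
Step 3: E′(-50.08) = -2219.52; θ₃ = -50.08 − 0.1·(-2219.52) = 171.872
E(171.872) = 647174.704448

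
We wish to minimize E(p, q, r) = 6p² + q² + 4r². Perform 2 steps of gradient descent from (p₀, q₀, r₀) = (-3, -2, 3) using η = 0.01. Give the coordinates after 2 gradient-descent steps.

∇E = (12p, 2q, 8r)
(p₁, q₁, r₁) = (-3, -2, 3) − 0.01·(-36, -4, 24) = (-2.64, -1.96, 2.76)
(p₂, q₂, r₂) = (-2.64, -1.96, 2.76) − 0.01·(-31.68, -3.92, 22.08) = (-2.3232, -1.9208, 2.5392)

(-2.3232, -1.9208, 2.5392)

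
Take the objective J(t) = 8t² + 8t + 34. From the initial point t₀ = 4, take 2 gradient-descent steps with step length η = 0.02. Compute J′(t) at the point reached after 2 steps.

33.2928

J′(t) = 16t + 8
t₁ = 4 − 0.02·72 = 2.56
t₂ = 2.56 − 0.02·48.96 = 1.5808
J′(t) at (1.5808) = 33.2928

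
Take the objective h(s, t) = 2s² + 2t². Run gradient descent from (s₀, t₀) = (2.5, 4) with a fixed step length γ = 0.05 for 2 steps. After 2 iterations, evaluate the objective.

∇h = (4s, 4t)
Step 1: at (2.5, 4), ∇h = (10, 16) → (2.5, 4) − 0.05·(10, 16) = (2, 3.2)
Step 2: at (2, 3.2), ∇h = (8, 12.8) → (2, 3.2) − 0.05·(8, 12.8) = (1.6, 2.56)
h(1.6, 2.56) = 18.2272

18.2272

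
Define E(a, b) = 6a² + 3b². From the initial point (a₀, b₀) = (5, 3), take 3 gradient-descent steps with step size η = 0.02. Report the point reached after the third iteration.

∇E = (12a, 6b)
(a₁, b₁) = (5, 3) − 0.02·(60, 18) = (3.8, 2.64)
(a₂, b₂) = (3.8, 2.64) − 0.02·(45.6, 15.84) = (2.888, 2.3232)
(a₃, b₃) = (2.888, 2.3232) − 0.02·(34.656, 13.9392) = (2.19488, 2.044416)

(2.19488, 2.044416)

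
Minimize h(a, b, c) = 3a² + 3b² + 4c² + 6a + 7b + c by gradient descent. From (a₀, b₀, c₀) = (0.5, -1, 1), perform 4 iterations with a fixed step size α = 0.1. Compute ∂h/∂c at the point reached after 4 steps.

0.0144

∇h = (6a + 6, 6b + 7, 8c + 1)
Step 1: at (0.5, -1, 1), ∇h = (9, 1, 9) → (0.5, -1, 1) − 0.1·(9, 1, 9) = (-0.4, -1.1, 0.1)
Step 2: at (-0.4, -1.1, 0.1), ∇h = (3.6, 0.4, 1.8) → (-0.4, -1.1, 0.1) − 0.1·(3.6, 0.4, 1.8) = (-0.76, -1.14, -0.08)
Step 3: at (-0.76, -1.14, -0.08), ∇h = (1.44, 0.16, 0.36) → (-0.76, -1.14, -0.08) − 0.1·(1.44, 0.16, 0.36) = (-0.904, -1.156, -0.116)
Step 4: at (-0.904, -1.156, -0.116), ∇h = (0.576, 0.064, 0.072) → (-0.904, -1.156, -0.116) − 0.1·(0.576, 0.064, 0.072) = (-0.9616, -1.1624, -0.1232)
∂h/∂c at (-0.9616, -1.1624, -0.1232) = 0.0144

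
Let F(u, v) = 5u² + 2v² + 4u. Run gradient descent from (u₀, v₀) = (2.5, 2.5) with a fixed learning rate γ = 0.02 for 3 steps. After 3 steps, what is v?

1.94672

∇F = (10u + 4, 4v)
Step 1: at (2.5, 2.5), ∇F = (29, 10) → (2.5, 2.5) − 0.02·(29, 10) = (1.92, 2.3)
Step 2: at (1.92, 2.3), ∇F = (23.2, 9.2) → (1.92, 2.3) − 0.02·(23.2, 9.2) = (1.456, 2.116)
Step 3: at (1.456, 2.116), ∇F = (18.56, 8.464) → (1.456, 2.116) − 0.02·(18.56, 8.464) = (1.0848, 1.94672)
v = 1.94672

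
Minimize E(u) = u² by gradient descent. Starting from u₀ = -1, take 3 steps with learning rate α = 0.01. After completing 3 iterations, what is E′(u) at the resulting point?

-1.882384

E′(u) = 2u
u₁ = -1 − 0.01·(-2) = -0.98
u₂ = -0.98 − 0.01·(-1.96) = -0.9604
u₃ = -0.9604 − 0.01·(-1.9208) = -0.941192
E′(u) at (-0.941192) = -1.882384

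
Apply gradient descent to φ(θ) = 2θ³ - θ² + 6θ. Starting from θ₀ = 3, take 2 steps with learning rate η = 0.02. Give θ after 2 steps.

1.434432

φ′(θ) = 6θ² - 2θ + 6
Step 1: φ′(3) = 54; θ₁ = 3 − 0.02·54 = 1.92
Step 2: φ′(1.92) = 24.2784; θ₂ = 1.92 − 0.02·24.2784 = 1.434432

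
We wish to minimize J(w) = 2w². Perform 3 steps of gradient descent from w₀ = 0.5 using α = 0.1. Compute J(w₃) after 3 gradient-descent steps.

0.023328

J′(w) = 4w
Step 1: J′(0.5) = 2; w₁ = 0.5 − 0.1·2 = 0.3
Step 2: J′(0.3) = 1.2; w₂ = 0.3 − 0.1·1.2 = 0.18
Step 3: J′(0.18) = 0.72; w₃ = 0.18 − 0.1·0.72 = 0.108
J(0.108) = 0.023328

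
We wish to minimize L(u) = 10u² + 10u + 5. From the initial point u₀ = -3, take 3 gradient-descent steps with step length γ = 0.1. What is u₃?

L′(u) = 20u + 10
Step 1: L′(-3) = -50; u₁ = -3 − 0.1·(-50) = 2
Step 2: L′(2) = 50; u₂ = 2 − 0.1·50 = -3
Step 3: L′(-3) = -50; u₃ = -3 − 0.1·(-50) = 2

2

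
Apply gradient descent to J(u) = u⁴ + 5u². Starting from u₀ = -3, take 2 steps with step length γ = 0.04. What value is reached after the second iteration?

-1.04848128

J′(u) = 4u³ + 10u
Step 1: J′(-3) = -138; u₁ = -3 − 0.04·(-138) = 2.52
Step 2: J′(2.52) = 89.212032; u₂ = 2.52 − 0.04·89.212032 = -1.04848128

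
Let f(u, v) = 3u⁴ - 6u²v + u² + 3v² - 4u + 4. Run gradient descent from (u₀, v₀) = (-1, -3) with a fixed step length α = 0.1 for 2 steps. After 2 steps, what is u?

∇f = (12u³ - 12uv + 2u - 4, -6u² + 6v)
Step 1: at (-1, -3), ∇f = (-54, -24) → (-1, -3) − 0.1·(-54, -24) = (4.4, -0.6)
Step 2: at (4.4, -0.6), ∇f = (1058.688, -119.76) → (4.4, -0.6) − 0.1·(1058.688, -119.76) = (-101.4688, 11.376)
u = -101.4688

-101.4688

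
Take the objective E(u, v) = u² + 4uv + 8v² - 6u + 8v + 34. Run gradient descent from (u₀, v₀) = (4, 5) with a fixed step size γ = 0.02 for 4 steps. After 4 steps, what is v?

0.01044224

∇E = (2u + 4v - 6, 4u + 16v + 8)
Step 1: at (4, 5), ∇E = (22, 104) → (4, 5) − 0.02·(22, 104) = (3.56, 2.92)
Step 2: at (3.56, 2.92), ∇E = (12.8, 68.96) → (3.56, 2.92) − 0.02·(12.8, 68.96) = (3.304, 1.5408)
Step 3: at (3.304, 1.5408), ∇E = (6.7712, 45.8688) → (3.304, 1.5408) − 0.02·(6.7712, 45.8688) = (3.168576, 0.623424)
Step 4: at (3.168576, 0.623424), ∇E = (2.830848, 30.649088) → (3.168576, 0.623424) − 0.02·(2.830848, 30.649088) = (3.11195904, 0.01044224)
v = 0.01044224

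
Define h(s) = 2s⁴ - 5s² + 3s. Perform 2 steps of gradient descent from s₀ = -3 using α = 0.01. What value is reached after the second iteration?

-1.18887096

h′(s) = 8s³ - 10s + 3
s₁ = -3 − 0.01·(-183) = -1.17
s₂ = -1.17 − 0.01·1.887096 = -1.18887096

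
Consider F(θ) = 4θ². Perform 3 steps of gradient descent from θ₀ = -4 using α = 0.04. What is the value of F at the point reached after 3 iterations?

F′(θ) = 8θ
Step 1: F′(-4) = -32; θ₁ = -4 − 0.04·(-32) = -2.72
Step 2: F′(-2.72) = -21.76; θ₂ = -2.72 − 0.04·(-21.76) = -1.8496
Step 3: F′(-1.8496) = -14.7968; θ₃ = -1.8496 − 0.04·(-14.7968) = -1.257728
F(-1.257728) = 6.327518887936

6.327518887936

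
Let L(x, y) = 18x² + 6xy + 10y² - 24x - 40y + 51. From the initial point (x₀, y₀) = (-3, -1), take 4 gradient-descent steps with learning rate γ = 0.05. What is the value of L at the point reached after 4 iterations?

∇L = (36x + 6y - 24, 6x + 20y - 40)
(x₁, y₁) = (-3, -1) − 0.05·(-138, -78) = (3.9, 2.9)
(x₂, y₂) = (3.9, 2.9) − 0.05·(133.8, 41.4) = (-2.79, 0.83)
(x₃, y₃) = (-2.79, 0.83) − 0.05·(-119.46, -40.14) = (3.183, 2.837)
(x₄, y₄) = (3.183, 2.837) − 0.05·(107.61, 35.838) = (-2.1975, 1.0451)
L(-2.1975, 1.0451) = 146.0008091

146.0008091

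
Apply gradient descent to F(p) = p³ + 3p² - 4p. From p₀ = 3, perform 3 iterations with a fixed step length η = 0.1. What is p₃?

F′(p) = 3p² + 6p - 4
p₁ = 3 − 0.1·41 = -1.1
p₂ = -1.1 − 0.1·(-6.97) = -0.403
p₃ = -0.403 − 0.1·(-5.930773) = 0.1900773

0.1900773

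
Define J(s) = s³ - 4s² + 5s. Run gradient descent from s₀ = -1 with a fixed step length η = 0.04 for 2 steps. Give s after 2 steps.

-2.687552

J′(s) = 3s² - 8s + 5
s₁ = -1 − 0.04·16 = -1.64
s₂ = -1.64 − 0.04·26.1888 = -2.687552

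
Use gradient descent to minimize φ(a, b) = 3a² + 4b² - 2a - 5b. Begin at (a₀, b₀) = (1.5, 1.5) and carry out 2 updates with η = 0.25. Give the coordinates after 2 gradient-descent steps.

(0.625, 1.5)

∇φ = (6a - 2, 8b - 5)
(a₁, b₁) = (1.5, 1.5) − 0.25·(7, 7) = (-0.25, -0.25)
(a₂, b₂) = (-0.25, -0.25) − 0.25·(-3.5, -7) = (0.625, 1.5)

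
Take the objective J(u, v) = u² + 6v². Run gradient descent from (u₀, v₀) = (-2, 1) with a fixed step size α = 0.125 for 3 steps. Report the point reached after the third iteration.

∇J = (2u, 12v)
Step 1: at (-2, 1), ∇J = (-4, 12) → (-2, 1) − 0.125·(-4, 12) = (-1.5, -0.5)
Step 2: at (-1.5, -0.5), ∇J = (-3, -6) → (-1.5, -0.5) − 0.125·(-3, -6) = (-1.125, 0.25)
Step 3: at (-1.125, 0.25), ∇J = (-2.25, 3) → (-1.125, 0.25) − 0.125·(-2.25, 3) = (-0.84375, -0.125)

(-0.84375, -0.125)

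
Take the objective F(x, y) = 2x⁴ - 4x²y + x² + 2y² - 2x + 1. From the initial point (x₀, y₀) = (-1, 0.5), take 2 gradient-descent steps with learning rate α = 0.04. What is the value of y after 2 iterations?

∇F = (8x³ - 8xy + 2x - 2, -4x² + 4y)
Step 1: at (-1, 0.5), ∇F = (-8, -2) → (-1, 0.5) − 0.04·(-8, -2) = (-0.68, 0.58)
Step 2: at (-0.68, 0.58), ∇F = (-2.720256, 0.4704) → (-0.68, 0.58) − 0.04·(-2.720256, 0.4704) = (-0.57118976, 0.561184)
y = 0.561184

0.561184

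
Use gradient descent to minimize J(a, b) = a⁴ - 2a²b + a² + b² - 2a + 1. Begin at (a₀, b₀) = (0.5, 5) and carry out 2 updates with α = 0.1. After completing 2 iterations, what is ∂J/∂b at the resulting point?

-4.676472205

∇J = (4a³ - 4ab + 2a - 2, -2a² + 2b)
(a₁, b₁) = (0.5, 5) − 0.1·(-10.5, 9.5) = (1.55, 4.05)
(a₂, b₂) = (1.55, 4.05) − 0.1·(-9.1145, 3.295) = (2.46145, 3.7205)
∂J/∂b at (2.46145, 3.7205) = -4.676472205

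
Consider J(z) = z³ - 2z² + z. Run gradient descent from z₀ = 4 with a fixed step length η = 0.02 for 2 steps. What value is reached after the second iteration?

2.917864

J′(z) = 3z² - 4z + 1
z₁ = 4 − 0.02·33 = 3.34
z₂ = 3.34 − 0.02·21.1068 = 2.917864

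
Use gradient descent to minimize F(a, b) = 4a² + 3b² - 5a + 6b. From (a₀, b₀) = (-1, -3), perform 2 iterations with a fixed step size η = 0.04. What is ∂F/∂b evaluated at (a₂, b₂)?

∇F = (8a - 5, 6b + 6)
Step 1: at (-1, -3), ∇F = (-13, -12) → (-1, -3) − 0.04·(-13, -12) = (-0.48, -2.52)
Step 2: at (-0.48, -2.52), ∇F = (-8.84, -9.12) → (-0.48, -2.52) − 0.04·(-8.84, -9.12) = (-0.1264, -2.1552)
∂F/∂b at (-0.1264, -2.1552) = -6.9312

-6.9312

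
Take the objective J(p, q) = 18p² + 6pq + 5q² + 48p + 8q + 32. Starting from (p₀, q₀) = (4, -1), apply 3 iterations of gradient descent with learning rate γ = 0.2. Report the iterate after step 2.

∇J = (36p + 6q + 48, 6p + 10q + 8)
(p₁, q₁) = (4, -1) − 0.2·(186, 22) = (-33.2, -5.4)
(p₂, q₂) = (-33.2, -5.4) − 0.2·(-1179.6, -245.2) = (202.72, 43.64)

(202.72, 43.64)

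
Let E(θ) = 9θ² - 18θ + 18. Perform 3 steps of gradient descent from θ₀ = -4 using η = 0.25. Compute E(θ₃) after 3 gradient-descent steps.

E′(θ) = 18θ - 18
θ₁ = -4 − 0.25·(-90) = 18.5
θ₂ = 18.5 − 0.25·315 = -60.25
θ₃ = -60.25 − 0.25·(-1102.5) = 215.375
E(215.375) = 413618.765625

413618.765625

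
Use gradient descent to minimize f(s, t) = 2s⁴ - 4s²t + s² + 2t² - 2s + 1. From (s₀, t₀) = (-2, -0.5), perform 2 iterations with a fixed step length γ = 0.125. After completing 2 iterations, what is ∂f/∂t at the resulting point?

∇f = (8s³ - 8st + 2s - 2, -4s² + 4t)
(s₁, t₁) = (-2, -0.5) − 0.125·(-78, -18) = (7.75, 1.75)
(s₂, t₂) = (7.75, 1.75) − 0.125·(3628.875, -233.25) = (-445.859375, 30.90625)
∂f/∂t at (-445.859375, 30.90625) = -795038.7041015625

-795038.7041015625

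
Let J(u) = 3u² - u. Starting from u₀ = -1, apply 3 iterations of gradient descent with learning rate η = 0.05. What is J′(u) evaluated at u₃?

-2.401

J′(u) = 6u - 1
u₁ = -1 − 0.05·(-7) = -0.65
u₂ = -0.65 − 0.05·(-4.9) = -0.405
u₃ = -0.405 − 0.05·(-3.43) = -0.2335
J′(u) at (-0.2335) = -2.401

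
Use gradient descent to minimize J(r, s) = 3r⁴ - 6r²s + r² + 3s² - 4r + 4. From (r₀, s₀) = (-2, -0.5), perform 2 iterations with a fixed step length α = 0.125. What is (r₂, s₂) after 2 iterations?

(-2865.90625, 117.90625)

∇J = (12r³ - 12rs + 2r - 4, -6r² + 6s)
(r₁, s₁) = (-2, -0.5) − 0.125·(-116, -27) = (12.5, 2.875)
(r₂, s₂) = (12.5, 2.875) − 0.125·(23027.25, -920.25) = (-2865.90625, 117.90625)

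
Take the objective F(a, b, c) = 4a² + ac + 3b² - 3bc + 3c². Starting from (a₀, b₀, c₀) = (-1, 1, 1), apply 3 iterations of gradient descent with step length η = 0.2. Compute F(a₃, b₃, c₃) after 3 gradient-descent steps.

∇F = (8a + c, 6b - 3c, a - 3b + 6c)
(a₁, b₁, c₁) = (-1, 1, 1) − 0.2·(-7, 3, 2) = (0.4, 0.4, 0.6)
(a₂, b₂, c₂) = (0.4, 0.4, 0.6) − 0.2·(3.8, 0.6, 2.8) = (-0.36, 0.28, 0.04)
(a₃, b₃, c₃) = (-0.36, 0.28, 0.04) − 0.2·(-2.84, 1.56, -0.96) = (0.208, -0.032, 0.232)
F(0.208, -0.032, 0.232) = 0.408128

0.408128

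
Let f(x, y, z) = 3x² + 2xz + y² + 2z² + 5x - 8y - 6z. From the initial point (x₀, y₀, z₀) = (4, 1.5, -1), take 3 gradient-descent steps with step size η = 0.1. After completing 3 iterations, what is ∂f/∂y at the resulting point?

-2.56

∇f = (6x + 2z + 5, 2y - 8, 2x + 4z - 6)
Step 1: at (4, 1.5, -1), ∇f = (27, -5, -2) → (4, 1.5, -1) − 0.1·(27, -5, -2) = (1.3, 2, -0.8)
Step 2: at (1.3, 2, -0.8), ∇f = (11.2, -4, -6.6) → (1.3, 2, -0.8) − 0.1·(11.2, -4, -6.6) = (0.18, 2.4, -0.14)
Step 3: at (0.18, 2.4, -0.14), ∇f = (5.8, -3.2, -6.2) → (0.18, 2.4, -0.14) − 0.1·(5.8, -3.2, -6.2) = (-0.4, 2.72, 0.48)
∂f/∂y at (-0.4, 2.72, 0.48) = -2.56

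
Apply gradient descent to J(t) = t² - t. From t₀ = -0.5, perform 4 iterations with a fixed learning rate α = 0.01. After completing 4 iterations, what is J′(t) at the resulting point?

-1.84473632

J′(t) = 2t - 1
Step 1: J′(-0.5) = -2; t₁ = -0.5 − 0.01·(-2) = -0.48
Step 2: J′(-0.48) = -1.96; t₂ = -0.48 − 0.01·(-1.96) = -0.4604
Step 3: J′(-0.4604) = -1.9208; t₃ = -0.4604 − 0.01·(-1.9208) = -0.441192
Step 4: J′(-0.441192) = -1.882384; t₄ = -0.441192 − 0.01·(-1.882384) = -0.42236816
J′(t) at (-0.42236816) = -1.84473632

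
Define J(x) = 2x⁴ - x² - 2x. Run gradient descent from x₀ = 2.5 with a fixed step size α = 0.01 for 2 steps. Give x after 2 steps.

1.18240256

J′(x) = 8x³ - 2x - 2
x₁ = 2.5 − 0.01·118 = 1.32
x₂ = 1.32 − 0.01·13.759744 = 1.18240256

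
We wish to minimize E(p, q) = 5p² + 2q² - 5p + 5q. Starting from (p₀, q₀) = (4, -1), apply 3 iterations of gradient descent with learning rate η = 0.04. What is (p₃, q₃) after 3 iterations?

∇E = (10p - 5, 4q + 5)
Step 1: at (4, -1), ∇E = (35, 1) → (4, -1) − 0.04·(35, 1) = (2.6, -1.04)
Step 2: at (2.6, -1.04), ∇E = (21, 0.84) → (2.6, -1.04) − 0.04·(21, 0.84) = (1.76, -1.0736)
Step 3: at (1.76, -1.0736), ∇E = (12.6, 0.7056) → (1.76, -1.0736) − 0.04·(12.6, 0.7056) = (1.256, -1.101824)

(1.256, -1.101824)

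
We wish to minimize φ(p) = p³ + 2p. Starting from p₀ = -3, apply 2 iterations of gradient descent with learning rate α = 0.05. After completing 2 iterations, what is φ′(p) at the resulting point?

φ′(p) = 3p² + 2
Step 1: φ′(-3) = 29; p₁ = -3 − 0.05·29 = -4.45
Step 2: φ′(-4.45) = 61.4075; p₂ = -4.45 − 0.05·61.4075 = -7.520375
φ′(p) at (-7.520375) = 171.668120421875

171.668120421875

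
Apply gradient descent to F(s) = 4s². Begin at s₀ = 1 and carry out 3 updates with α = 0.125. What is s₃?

F′(s) = 8s
s₁ = 1 − 0.125·8 = 0
s₂ = 0 − 0.125·0 = 0
s₃ = 0 − 0.125·0 = 0

0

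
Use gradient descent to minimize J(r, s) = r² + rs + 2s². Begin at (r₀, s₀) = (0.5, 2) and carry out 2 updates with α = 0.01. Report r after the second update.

∇J = (2r + s, r + 4s)
(r₁, s₁) = (0.5, 2) − 0.01·(3, 8.5) = (0.47, 1.915)
(r₂, s₂) = (0.47, 1.915) − 0.01·(2.855, 8.13) = (0.44145, 1.8337)
r = 0.44145

0.44145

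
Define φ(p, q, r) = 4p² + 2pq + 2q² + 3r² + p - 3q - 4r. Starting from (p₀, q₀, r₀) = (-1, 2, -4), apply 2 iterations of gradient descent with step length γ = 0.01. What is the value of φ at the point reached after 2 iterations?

∇φ = (8p + 2q + 1, 2p + 4q - 3, 6r - 4)
Step 1: at (-1, 2, -4), ∇φ = (-3, 3, -28) → (-1, 2, -4) − 0.01·(-3, 3, -28) = (-0.97, 1.97, -3.72)
Step 2: at (-0.97, 1.97, -3.72), ∇φ = (-2.82, 2.94, -26.32) → (-0.97, 1.97, -3.72) − 0.01·(-2.82, 2.94, -26.32) = (-0.9418, 1.9406, -3.4568)
φ(-0.9418, 1.9406, -3.4568) = 50.33649024

50.33649024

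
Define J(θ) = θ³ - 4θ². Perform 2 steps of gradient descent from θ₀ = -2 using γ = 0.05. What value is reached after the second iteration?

-6.494

J′(θ) = 3θ² - 8θ
θ₁ = -2 − 0.05·28 = -3.4
θ₂ = -3.4 − 0.05·61.88 = -6.494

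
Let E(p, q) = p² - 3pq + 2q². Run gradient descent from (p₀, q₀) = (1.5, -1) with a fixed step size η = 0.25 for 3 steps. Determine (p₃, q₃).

(0.421875, 0.6328125)

∇E = (2p - 3q, -3p + 4q)
(p₁, q₁) = (1.5, -1) − 0.25·(6, -8.5) = (0, 1.125)
(p₂, q₂) = (0, 1.125) − 0.25·(-3.375, 4.5) = (0.84375, 0)
(p₃, q₃) = (0.84375, 0) − 0.25·(1.6875, -2.53125) = (0.421875, 0.6328125)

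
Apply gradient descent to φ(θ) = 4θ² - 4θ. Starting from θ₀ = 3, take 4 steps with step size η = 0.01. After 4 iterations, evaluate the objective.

φ′(θ) = 8θ - 4
θ₁ = 3 − 0.01·20 = 2.8
θ₂ = 2.8 − 0.01·18.4 = 2.616
θ₃ = 2.616 − 0.01·16.928 = 2.44672
θ₄ = 2.44672 − 0.01·15.57376 = 2.2909824
φ(2.2909824) = 11.83047182843904

11.83047182843904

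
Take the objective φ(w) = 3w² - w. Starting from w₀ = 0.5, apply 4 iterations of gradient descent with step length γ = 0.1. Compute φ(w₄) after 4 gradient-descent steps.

-0.08311488

φ′(w) = 6w - 1
Step 1: φ′(0.5) = 2; w₁ = 0.5 − 0.1·2 = 0.3
Step 2: φ′(0.3) = 0.8; w₂ = 0.3 − 0.1·0.8 = 0.22
Step 3: φ′(0.22) = 0.32; w₃ = 0.22 − 0.1·0.32 = 0.188
Step 4: φ′(0.188) = 0.128; w₄ = 0.188 − 0.1·0.128 = 0.1752
φ(0.1752) = -0.08311488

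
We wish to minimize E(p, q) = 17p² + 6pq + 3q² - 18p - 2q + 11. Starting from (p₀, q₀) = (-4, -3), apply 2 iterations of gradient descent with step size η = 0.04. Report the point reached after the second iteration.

∇E = (34p + 6q - 18, 6p + 6q - 2)
(p₁, q₁) = (-4, -3) − 0.04·(-172, -44) = (2.88, -1.24)
(p₂, q₂) = (2.88, -1.24) − 0.04·(72.48, 7.84) = (-0.0192, -1.5536)

(-0.0192, -1.5536)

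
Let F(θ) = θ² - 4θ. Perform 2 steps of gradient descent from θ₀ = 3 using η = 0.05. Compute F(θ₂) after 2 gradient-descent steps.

F′(θ) = 2θ - 4
θ₁ = 3 − 0.05·2 = 2.9
θ₂ = 2.9 − 0.05·1.8 = 2.81
F(2.81) = -3.3439

-3.3439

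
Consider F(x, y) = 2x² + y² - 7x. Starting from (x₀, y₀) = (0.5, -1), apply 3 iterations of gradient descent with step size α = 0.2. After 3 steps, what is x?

1.74

∇F = (4x - 7, 2y)
Step 1: at (0.5, -1), ∇F = (-5, -2) → (0.5, -1) − 0.2·(-5, -2) = (1.5, -0.6)
Step 2: at (1.5, -0.6), ∇F = (-1, -1.2) → (1.5, -0.6) − 0.2·(-1, -1.2) = (1.7, -0.36)
Step 3: at (1.7, -0.36), ∇F = (-0.2, -0.72) → (1.7, -0.36) − 0.2·(-0.2, -0.72) = (1.74, -0.216)
x = 1.74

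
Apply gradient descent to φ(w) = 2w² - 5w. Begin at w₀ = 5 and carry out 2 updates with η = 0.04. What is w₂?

φ′(w) = 4w - 5
Step 1: φ′(5) = 15; w₁ = 5 − 0.04·15 = 4.4
Step 2: φ′(4.4) = 12.6; w₂ = 4.4 − 0.04·12.6 = 3.896

3.896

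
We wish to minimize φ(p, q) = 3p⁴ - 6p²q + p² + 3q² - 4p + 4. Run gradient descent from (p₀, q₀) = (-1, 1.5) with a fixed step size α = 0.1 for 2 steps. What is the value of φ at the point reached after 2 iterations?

8.31790848

∇φ = (12p³ - 12pq + 2p - 4, -6p² + 6q)
Step 1: at (-1, 1.5), ∇φ = (0, 3) → (-1, 1.5) − 0.1·(0, 3) = (-1, 1.2)
Step 2: at (-1, 1.2), ∇φ = (-3.6, 1.2) → (-1, 1.2) − 0.1·(-3.6, 1.2) = (-0.64, 1.08)
φ(-0.64, 1.08) = 8.31790848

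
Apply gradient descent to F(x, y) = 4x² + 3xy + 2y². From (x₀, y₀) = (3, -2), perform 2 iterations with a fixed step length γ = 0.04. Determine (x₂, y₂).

(1.7952, -1.9872)

∇F = (8x + 3y, 3x + 4y)
Step 1: at (3, -2), ∇F = (18, 1) → (3, -2) − 0.04·(18, 1) = (2.28, -2.04)
Step 2: at (2.28, -2.04), ∇F = (12.12, -1.32) → (2.28, -2.04) − 0.04·(12.12, -1.32) = (1.7952, -1.9872)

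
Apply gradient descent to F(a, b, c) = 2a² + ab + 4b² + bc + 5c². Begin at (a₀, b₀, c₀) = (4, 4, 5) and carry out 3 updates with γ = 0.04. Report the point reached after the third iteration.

(2.124096, 0.758848, 0.911232)

∇F = (4a + b, a + 8b + c, b + 10c)
Step 1: at (4, 4, 5), ∇F = (20, 41, 54) → (4, 4, 5) − 0.04·(20, 41, 54) = (3.2, 2.36, 2.84)
Step 2: at (3.2, 2.36, 2.84), ∇F = (15.16, 24.92, 30.76) → (3.2, 2.36, 2.84) − 0.04·(15.16, 24.92, 30.76) = (2.5936, 1.3632, 1.6096)
Step 3: at (2.5936, 1.3632, 1.6096), ∇F = (11.7376, 15.1088, 17.4592) → (2.5936, 1.3632, 1.6096) − 0.04·(11.7376, 15.1088, 17.4592) = (2.124096, 0.758848, 0.911232)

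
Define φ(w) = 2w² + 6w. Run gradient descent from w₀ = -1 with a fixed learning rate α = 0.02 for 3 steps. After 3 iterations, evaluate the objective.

-4.196822499328

φ′(w) = 4w + 6
Step 1: φ′(-1) = 2; w₁ = -1 − 0.02·2 = -1.04
Step 2: φ′(-1.04) = 1.84; w₂ = -1.04 − 0.02·1.84 = -1.0768
Step 3: φ′(-1.0768) = 1.6928; w₃ = -1.0768 − 0.02·1.6928 = -1.110656
φ(-1.110656) = -4.196822499328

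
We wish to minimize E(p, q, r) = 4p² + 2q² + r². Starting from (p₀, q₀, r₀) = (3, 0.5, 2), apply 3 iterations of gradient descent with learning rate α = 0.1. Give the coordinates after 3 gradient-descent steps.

(0.024, 0.108, 1.024)

∇E = (8p, 4q, 2r)
(p₁, q₁, r₁) = (3, 0.5, 2) − 0.1·(24, 2, 4) = (0.6, 0.3, 1.6)
(p₂, q₂, r₂) = (0.6, 0.3, 1.6) − 0.1·(4.8, 1.2, 3.2) = (0.12, 0.18, 1.28)
(p₃, q₃, r₃) = (0.12, 0.18, 1.28) − 0.1·(0.96, 0.72, 2.56) = (0.024, 0.108, 1.024)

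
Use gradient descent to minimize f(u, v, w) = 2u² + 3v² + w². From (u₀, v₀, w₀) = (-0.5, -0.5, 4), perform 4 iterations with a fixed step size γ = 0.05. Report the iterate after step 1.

(-0.4, -0.35, 3.6)

∇f = (4u, 6v, 2w)
(u₁, v₁, w₁) = (-0.5, -0.5, 4) − 0.05·(-2, -3, 8) = (-0.4, -0.35, 3.6)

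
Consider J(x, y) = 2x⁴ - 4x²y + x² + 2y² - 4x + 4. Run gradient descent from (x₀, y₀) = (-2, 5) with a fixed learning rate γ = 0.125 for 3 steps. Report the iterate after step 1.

(-3, 4.5)

∇J = (8x³ - 8xy + 2x - 4, -4x² + 4y)
Step 1: at (-2, 5), ∇J = (8, 4) → (-2, 5) − 0.125·(8, 4) = (-3, 4.5)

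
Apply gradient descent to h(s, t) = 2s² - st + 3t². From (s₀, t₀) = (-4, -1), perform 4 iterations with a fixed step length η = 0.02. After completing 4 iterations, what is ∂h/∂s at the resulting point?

∇h = (4s - t, -s + 6t)
(s₁, t₁) = (-4, -1) − 0.02·(-15, -2) = (-3.7, -0.96)
(s₂, t₂) = (-3.7, -0.96) − 0.02·(-13.84, -2.06) = (-3.4232, -0.9188)
(s₃, t₃) = (-3.4232, -0.9188) − 0.02·(-12.774, -2.0896) = (-3.16772, -0.877008)
(s₄, t₄) = (-3.16772, -0.877008) − 0.02·(-11.793872, -2.094328) = (-2.93184256, -0.83512144)
∂h/∂s at (-2.93184256, -0.83512144) = -10.8922488

-10.8922488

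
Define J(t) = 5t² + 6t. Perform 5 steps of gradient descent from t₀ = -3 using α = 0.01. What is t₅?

-2.017176

J′(t) = 10t + 6
Step 1: J′(-3) = -24; t₁ = -3 − 0.01·(-24) = -2.76
Step 2: J′(-2.76) = -21.6; t₂ = -2.76 − 0.01·(-21.6) = -2.544
Step 3: J′(-2.544) = -19.44; t₃ = -2.544 − 0.01·(-19.44) = -2.3496
Step 4: J′(-2.3496) = -17.496; t₄ = -2.3496 − 0.01·(-17.496) = -2.17464
Step 5: J′(-2.17464) = -15.7464; t₅ = -2.17464 − 0.01·(-15.7464) = -2.017176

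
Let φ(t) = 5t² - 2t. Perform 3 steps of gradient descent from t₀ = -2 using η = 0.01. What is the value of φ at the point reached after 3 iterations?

φ′(t) = 10t - 2
t₁ = -2 − 0.01·(-22) = -1.78
t₂ = -1.78 − 0.01·(-19.8) = -1.582
t₃ = -1.582 − 0.01·(-17.82) = -1.4038
φ(-1.4038) = 12.6608722

12.6608722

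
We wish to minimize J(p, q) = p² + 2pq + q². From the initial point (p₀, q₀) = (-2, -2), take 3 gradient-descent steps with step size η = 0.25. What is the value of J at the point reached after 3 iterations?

0

∇J = (2p + 2q, 2p + 2q)
(p₁, q₁) = (-2, -2) − 0.25·(-8, -8) = (0, 0)
(p₂, q₂) = (0, 0) − 0.25·(0, 0) = (0, 0)
(p₃, q₃) = (0, 0) − 0.25·(0, 0) = (0, 0)
J(0, 0) = 0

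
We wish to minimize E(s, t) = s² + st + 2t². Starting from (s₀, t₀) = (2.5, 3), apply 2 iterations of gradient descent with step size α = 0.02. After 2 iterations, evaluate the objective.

∇E = (2s + t, s + 4t)
Step 1: at (2.5, 3), ∇E = (8, 14.5) → (2.5, 3) − 0.02·(8, 14.5) = (2.34, 2.71)
Step 2: at (2.34, 2.71), ∇E = (7.39, 13.18) → (2.34, 2.71) − 0.02·(7.39, 13.18) = (2.1922, 2.4464)
E(2.1922, 2.4464) = 22.13848484

22.13848484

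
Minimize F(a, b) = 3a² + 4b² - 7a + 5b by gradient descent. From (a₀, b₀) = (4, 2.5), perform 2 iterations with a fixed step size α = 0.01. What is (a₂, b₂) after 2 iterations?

(3.6702, 2.02)

∇F = (6a - 7, 8b + 5)
Step 1: at (4, 2.5), ∇F = (17, 25) → (4, 2.5) − 0.01·(17, 25) = (3.83, 2.25)
Step 2: at (3.83, 2.25), ∇F = (15.98, 23) → (3.83, 2.25) − 0.01·(15.98, 23) = (3.6702, 2.02)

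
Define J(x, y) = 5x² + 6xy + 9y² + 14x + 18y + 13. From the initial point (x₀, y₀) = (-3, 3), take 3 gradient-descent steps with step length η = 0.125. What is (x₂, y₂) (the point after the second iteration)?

∇J = (10x + 6y + 14, 6x + 18y + 18)
Step 1: at (-3, 3), ∇J = (2, 54) → (-3, 3) − 0.125·(2, 54) = (-3.25, -3.75)
Step 2: at (-3.25, -3.75), ∇J = (-41, -69) → (-3.25, -3.75) − 0.125·(-41, -69) = (1.875, 4.875)

(1.875, 4.875)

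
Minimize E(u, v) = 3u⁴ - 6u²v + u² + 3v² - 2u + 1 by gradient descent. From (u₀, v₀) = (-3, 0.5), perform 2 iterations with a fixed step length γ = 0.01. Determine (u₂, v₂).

∇E = (12u³ - 12uv + 2u - 2, -6u² + 6v)
(u₁, v₁) = (-3, 0.5) − 0.01·(-314, -51) = (0.14, 1.01)
(u₂, v₂) = (0.14, 1.01) − 0.01·(-3.383872, 5.9424) = (0.17383872, 0.950576)

(0.17383872, 0.950576)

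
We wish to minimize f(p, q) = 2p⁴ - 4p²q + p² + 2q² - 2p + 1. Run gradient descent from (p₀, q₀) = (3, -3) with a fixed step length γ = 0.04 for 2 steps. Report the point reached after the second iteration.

∇f = (8p³ - 8pq + 2p - 2, -4p² + 4q)
Step 1: at (3, -3), ∇f = (292, -48) → (3, -3) − 0.04·(292, -48) = (-8.68, -1.08)
Step 2: at (-8.68, -1.08), ∇f = (-5326.131456, -305.6896) → (-8.68, -1.08) − 0.04·(-5326.131456, -305.6896) = (204.36525824, 11.147584)

(204.36525824, 11.147584)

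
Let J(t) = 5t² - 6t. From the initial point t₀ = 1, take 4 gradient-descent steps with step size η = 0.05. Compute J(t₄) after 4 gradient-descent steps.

J′(t) = 10t - 6
t₁ = 1 − 0.05·4 = 0.8
t₂ = 0.8 − 0.05·2 = 0.7
t₃ = 0.7 − 0.05·1 = 0.65
t₄ = 0.65 − 0.05·0.5 = 0.625
J(0.625) = -1.796875

-1.796875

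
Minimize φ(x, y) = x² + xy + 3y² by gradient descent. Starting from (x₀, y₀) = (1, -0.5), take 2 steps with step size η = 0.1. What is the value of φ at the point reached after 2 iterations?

∇φ = (2x + y, x + 6y)
Step 1: at (1, -0.5), ∇φ = (1.5, -2) → (1, -0.5) − 0.1·(1.5, -2) = (0.85, -0.3)
Step 2: at (0.85, -0.3), ∇φ = (1.4, -0.95) → (0.85, -0.3) − 0.1·(1.4, -0.95) = (0.71, -0.205)
φ(0.71, -0.205) = 0.484625

0.484625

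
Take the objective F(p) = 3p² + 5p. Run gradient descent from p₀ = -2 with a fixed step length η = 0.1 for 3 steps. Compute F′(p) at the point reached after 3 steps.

F′(p) = 6p + 5
p₁ = -2 − 0.1·(-7) = -1.3
p₂ = -1.3 − 0.1·(-2.8) = -1.02
p₃ = -1.02 − 0.1·(-1.12) = -0.908
F′(p) at (-0.908) = -0.448

-0.448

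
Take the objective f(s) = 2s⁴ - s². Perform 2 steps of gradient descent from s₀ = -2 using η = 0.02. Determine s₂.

-0.75008

f′(s) = 8s³ - 2s
s₁ = -2 − 0.02·(-60) = -0.8
s₂ = -0.8 − 0.02·(-2.496) = -0.75008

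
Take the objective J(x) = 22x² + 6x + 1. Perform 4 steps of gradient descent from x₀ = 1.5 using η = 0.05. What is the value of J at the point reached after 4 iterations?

253.88921728

J′(x) = 44x + 6
Step 1: J′(1.5) = 72; x₁ = 1.5 − 0.05·72 = -2.1
Step 2: J′(-2.1) = -86.4; x₂ = -2.1 − 0.05·(-86.4) = 2.22
Step 3: J′(2.22) = 103.68; x₃ = 2.22 − 0.05·103.68 = -2.964
Step 4: J′(-2.964) = -124.416; x₄ = -2.964 − 0.05·(-124.416) = 3.2568
J(3.2568) = 253.88921728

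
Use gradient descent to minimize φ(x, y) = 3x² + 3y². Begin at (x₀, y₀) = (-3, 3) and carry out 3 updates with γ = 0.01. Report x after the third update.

-2.491752

∇φ = (6x, 6y)
Step 1: at (-3, 3), ∇φ = (-18, 18) → (-3, 3) − 0.01·(-18, 18) = (-2.82, 2.82)
Step 2: at (-2.82, 2.82), ∇φ = (-16.92, 16.92) → (-2.82, 2.82) − 0.01·(-16.92, 16.92) = (-2.6508, 2.6508)
Step 3: at (-2.6508, 2.6508), ∇φ = (-15.9048, 15.9048) → (-2.6508, 2.6508) − 0.01·(-15.9048, 15.9048) = (-2.491752, 2.491752)
x = -2.491752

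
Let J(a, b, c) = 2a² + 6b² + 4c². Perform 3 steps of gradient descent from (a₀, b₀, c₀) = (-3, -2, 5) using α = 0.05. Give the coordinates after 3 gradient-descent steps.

(-1.536, -0.128, 1.08)

∇J = (4a, 12b, 8c)
(a₁, b₁, c₁) = (-3, -2, 5) − 0.05·(-12, -24, 40) = (-2.4, -0.8, 3)
(a₂, b₂, c₂) = (-2.4, -0.8, 3) − 0.05·(-9.6, -9.6, 24) = (-1.92, -0.32, 1.8)
(a₃, b₃, c₃) = (-1.92, -0.32, 1.8) − 0.05·(-7.68, -3.84, 14.4) = (-1.536, -0.128, 1.08)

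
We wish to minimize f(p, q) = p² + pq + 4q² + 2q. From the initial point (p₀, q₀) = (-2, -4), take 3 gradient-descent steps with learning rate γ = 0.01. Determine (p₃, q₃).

∇f = (2p + q, p + 8q + 2)
(p₁, q₁) = (-2, -4) − 0.01·(-8, -32) = (-1.92, -3.68)
(p₂, q₂) = (-1.92, -3.68) − 0.01·(-7.52, -29.36) = (-1.8448, -3.3864)
(p₃, q₃) = (-1.8448, -3.3864) − 0.01·(-7.076, -26.936) = (-1.77404, -3.11704)

(-1.77404, -3.11704)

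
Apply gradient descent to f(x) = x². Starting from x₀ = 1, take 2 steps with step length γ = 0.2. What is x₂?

0.36

f′(x) = 2x
Step 1: f′(1) = 2; x₁ = 1 − 0.2·2 = 0.6
Step 2: f′(0.6) = 1.2; x₂ = 0.6 − 0.2·1.2 = 0.36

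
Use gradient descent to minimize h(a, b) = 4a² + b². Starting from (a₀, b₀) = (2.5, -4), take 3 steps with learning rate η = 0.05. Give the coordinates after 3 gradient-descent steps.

∇h = (8a, 2b)
(a₁, b₁) = (2.5, -4) − 0.05·(20, -8) = (1.5, -3.6)
(a₂, b₂) = (1.5, -3.6) − 0.05·(12, -7.2) = (0.9, -3.24)
(a₃, b₃) = (0.9, -3.24) − 0.05·(7.2, -6.48) = (0.54, -2.916)

(0.54, -2.916)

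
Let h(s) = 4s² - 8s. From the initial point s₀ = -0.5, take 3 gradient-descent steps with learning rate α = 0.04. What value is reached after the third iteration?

0.528352

h′(s) = 8s - 8
s₁ = -0.5 − 0.04·(-12) = -0.02
s₂ = -0.02 − 0.04·(-8.16) = 0.3064
s₃ = 0.3064 − 0.04·(-5.5488) = 0.528352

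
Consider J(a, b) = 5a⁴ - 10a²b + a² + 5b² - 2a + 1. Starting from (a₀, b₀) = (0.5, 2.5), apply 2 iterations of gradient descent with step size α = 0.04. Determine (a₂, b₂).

∇J = (20a³ - 20ab + 2a - 2, -10a² + 10b)
Step 1: at (0.5, 2.5), ∇J = (-23.5, 22.5) → (0.5, 2.5) − 0.04·(-23.5, 22.5) = (1.44, 1.6)
Step 2: at (1.44, 1.6), ∇J = (14.51968, -4.736) → (1.44, 1.6) − 0.04·(14.51968, -4.736) = (0.8592128, 1.78944)

(0.8592128, 1.78944)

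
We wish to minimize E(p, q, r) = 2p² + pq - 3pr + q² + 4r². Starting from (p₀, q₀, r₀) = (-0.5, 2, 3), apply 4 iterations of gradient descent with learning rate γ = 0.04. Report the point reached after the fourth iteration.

(0.15456128, 1.44625408, 0.63403008)

∇E = (4p + q - 3r, p + 2q, -3p + 8r)
Step 1: at (-0.5, 2, 3), ∇E = (-9, 3.5, 25.5) → (-0.5, 2, 3) − 0.04·(-9, 3.5, 25.5) = (-0.14, 1.86, 1.98)
Step 2: at (-0.14, 1.86, 1.98), ∇E = (-4.64, 3.58, 16.26) → (-0.14, 1.86, 1.98) − 0.04·(-4.64, 3.58, 16.26) = (0.0456, 1.7168, 1.3296)
Step 3: at (0.0456, 1.7168, 1.3296), ∇E = (-2.0896, 3.4792, 10.5) → (0.0456, 1.7168, 1.3296) − 0.04·(-2.0896, 3.4792, 10.5) = (0.129184, 1.577632, 0.9096)
Step 4: at (0.129184, 1.577632, 0.9096), ∇E = (-0.634432, 3.284448, 6.889248) → (0.129184, 1.577632, 0.9096) − 0.04·(-0.634432, 3.284448, 6.889248) = (0.15456128, 1.44625408, 0.63403008)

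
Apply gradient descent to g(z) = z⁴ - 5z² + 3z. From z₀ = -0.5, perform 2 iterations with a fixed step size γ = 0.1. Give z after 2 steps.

g′(z) = 4z³ - 10z + 3
Step 1: g′(-0.5) = 7.5; z₁ = -0.5 − 0.1·7.5 = -1.25
Step 2: g′(-1.25) = 7.6875; z₂ = -1.25 − 0.1·7.6875 = -2.01875

-2.01875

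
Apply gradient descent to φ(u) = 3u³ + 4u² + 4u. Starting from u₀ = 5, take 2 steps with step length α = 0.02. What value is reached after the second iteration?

φ′(u) = 9u² + 8u + 4
Step 1: φ′(5) = 269; u₁ = 5 − 0.02·269 = -0.38
Step 2: φ′(-0.38) = 2.2596; u₂ = -0.38 − 0.02·2.2596 = -0.425192

-0.425192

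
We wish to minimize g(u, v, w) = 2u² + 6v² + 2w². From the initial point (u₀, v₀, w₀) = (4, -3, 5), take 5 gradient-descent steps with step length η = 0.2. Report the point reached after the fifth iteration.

∇g = (4u, 12v, 4w)
Step 1: at (4, -3, 5), ∇g = (16, -36, 20) → (4, -3, 5) − 0.2·(16, -36, 20) = (0.8, 4.2, 1)
Step 2: at (0.8, 4.2, 1), ∇g = (3.2, 50.4, 4) → (0.8, 4.2, 1) − 0.2·(3.2, 50.4, 4) = (0.16, -5.88, 0.2)
Step 3: at (0.16, -5.88, 0.2), ∇g = (0.64, -70.56, 0.8) → (0.16, -5.88, 0.2) − 0.2·(0.64, -70.56, 0.8) = (0.032, 8.232, 0.04)
Step 4: at (0.032, 8.232, 0.04), ∇g = (0.128, 98.784, 0.16) → (0.032, 8.232, 0.04) − 0.2·(0.128, 98.784, 0.16) = (0.0064, -11.5248, 0.008)
Step 5: at (0.0064, -11.5248, 0.008), ∇g = (0.0256, -138.2976, 0.032) → (0.0064, -11.5248, 0.008) − 0.2·(0.0256, -138.2976, 0.032) = (0.00128, 16.13472, 0.0016)

(0.00128, 16.13472, 0.0016)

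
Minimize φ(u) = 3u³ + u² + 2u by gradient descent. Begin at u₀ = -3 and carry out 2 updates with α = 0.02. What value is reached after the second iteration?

-8.108488

φ′(u) = 9u² + 2u + 2
u₁ = -3 − 0.02·77 = -4.54
u₂ = -4.54 − 0.02·178.4244 = -8.108488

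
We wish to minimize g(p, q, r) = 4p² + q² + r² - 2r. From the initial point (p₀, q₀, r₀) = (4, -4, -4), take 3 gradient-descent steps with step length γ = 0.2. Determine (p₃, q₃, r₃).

∇g = (8p, 2q, 2r - 2)
Step 1: at (4, -4, -4), ∇g = (32, -8, -10) → (4, -4, -4) − 0.2·(32, -8, -10) = (-2.4, -2.4, -2)
Step 2: at (-2.4, -2.4, -2), ∇g = (-19.2, -4.8, -6) → (-2.4, -2.4, -2) − 0.2·(-19.2, -4.8, -6) = (1.44, -1.44, -0.8)
Step 3: at (1.44, -1.44, -0.8), ∇g = (11.52, -2.88, -3.6) → (1.44, -1.44, -0.8) − 0.2·(11.52, -2.88, -3.6) = (-0.864, -0.864, -0.08)

(-0.864, -0.864, -0.08)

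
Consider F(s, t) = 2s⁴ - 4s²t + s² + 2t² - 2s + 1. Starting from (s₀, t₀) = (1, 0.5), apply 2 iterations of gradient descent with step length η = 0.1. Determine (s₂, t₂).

∇F = (8s³ - 8st + 2s - 2, -4s² + 4t)
(s₁, t₁) = (1, 0.5) − 0.1·(4, -2) = (0.6, 0.7)
(s₂, t₂) = (0.6, 0.7) − 0.1·(-2.432, 1.36) = (0.8432, 0.564)

(0.8432, 0.564)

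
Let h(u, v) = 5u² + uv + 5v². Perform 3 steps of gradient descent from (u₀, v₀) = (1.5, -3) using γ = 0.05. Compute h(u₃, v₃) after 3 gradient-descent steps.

1.31257873828125

∇h = (10u + v, u + 10v)
(u₁, v₁) = (1.5, -3) − 0.05·(12, -28.5) = (0.9, -1.575)
(u₂, v₂) = (0.9, -1.575) − 0.05·(7.425, -14.85) = (0.52875, -0.8325)
(u₃, v₃) = (0.52875, -0.8325) − 0.05·(4.455, -7.79625) = (0.306, -0.4426875)
h(0.306, -0.4426875) = 1.31257873828125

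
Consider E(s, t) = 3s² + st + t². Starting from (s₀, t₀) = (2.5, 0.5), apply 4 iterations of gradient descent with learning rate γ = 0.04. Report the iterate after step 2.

(1.4144, 0.256)

∇E = (6s + t, s + 2t)
(s₁, t₁) = (2.5, 0.5) − 0.04·(15.5, 3.5) = (1.88, 0.36)
(s₂, t₂) = (1.88, 0.36) − 0.04·(11.64, 2.6) = (1.4144, 0.256)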